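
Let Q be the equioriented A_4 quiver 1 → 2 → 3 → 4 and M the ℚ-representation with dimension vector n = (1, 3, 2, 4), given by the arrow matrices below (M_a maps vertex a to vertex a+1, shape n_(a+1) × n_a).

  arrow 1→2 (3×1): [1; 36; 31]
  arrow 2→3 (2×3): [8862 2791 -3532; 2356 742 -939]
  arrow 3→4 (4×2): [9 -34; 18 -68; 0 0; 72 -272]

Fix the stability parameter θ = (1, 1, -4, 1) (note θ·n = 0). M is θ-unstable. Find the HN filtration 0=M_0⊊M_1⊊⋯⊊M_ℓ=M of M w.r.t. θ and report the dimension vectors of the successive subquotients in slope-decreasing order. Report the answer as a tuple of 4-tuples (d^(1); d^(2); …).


Barcode: M ≅ I[1,4], I[2,2], I[2,3], I[4,4]^3. HN layers by μ_θ (3 steps, strictly decreasing):
  μ^(1)=1; μ^(2)=-2/3; μ^(3)=-3/2

((0, 1, 0, 4); (1, 1, 1, 0); (0, 1, 1, 0))


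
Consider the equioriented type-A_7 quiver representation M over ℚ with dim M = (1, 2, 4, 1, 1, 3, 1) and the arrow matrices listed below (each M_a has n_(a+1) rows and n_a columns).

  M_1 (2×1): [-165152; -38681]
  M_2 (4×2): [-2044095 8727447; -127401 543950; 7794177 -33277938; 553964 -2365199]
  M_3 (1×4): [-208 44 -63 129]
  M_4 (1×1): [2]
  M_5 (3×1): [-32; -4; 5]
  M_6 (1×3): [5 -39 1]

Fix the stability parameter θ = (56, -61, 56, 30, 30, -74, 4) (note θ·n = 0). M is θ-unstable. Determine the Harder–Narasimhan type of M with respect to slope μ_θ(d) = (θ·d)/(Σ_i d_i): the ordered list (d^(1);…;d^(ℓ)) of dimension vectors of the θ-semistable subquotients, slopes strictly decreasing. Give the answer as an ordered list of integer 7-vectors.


Interval decomposition of M: I[1,7], I[2,3], I[3,3]^2, I[6,6]^2.
HN type (ℓ=5): μ^(1)=56; μ^(2)=46/5; μ^(3)=-5/2; μ^(4)=-61; μ^(5)=-74

((0, 0, 3, 0, 0, 0, 0); (0, 0, 1, 1, 1, 1, 1); (1, 1, 0, 0, 0, 0, 0); (0, 1, 0, 0, 0, 0, 0); (0, 0, 0, 0, 0, 2, 0))


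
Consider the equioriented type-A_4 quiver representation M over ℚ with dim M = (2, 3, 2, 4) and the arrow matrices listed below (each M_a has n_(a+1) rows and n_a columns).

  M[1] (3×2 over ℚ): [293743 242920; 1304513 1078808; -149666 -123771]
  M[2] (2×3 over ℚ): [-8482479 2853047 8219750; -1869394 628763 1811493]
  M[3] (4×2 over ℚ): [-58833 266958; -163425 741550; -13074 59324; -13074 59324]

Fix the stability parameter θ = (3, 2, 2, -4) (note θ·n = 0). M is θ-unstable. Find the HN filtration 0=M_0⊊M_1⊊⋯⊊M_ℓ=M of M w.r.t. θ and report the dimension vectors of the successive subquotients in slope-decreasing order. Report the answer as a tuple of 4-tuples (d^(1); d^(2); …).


Via rank(M_{q-1}∘⋯∘M_p): M ≅ I[1,2], I[1,3], I[2,4], I[4,4]^3.
μ_θ-semistable layers: μ^(1)=5/2; μ^(2)=7/3; μ^(3)=0; μ^(4)=-4

((1, 1, 0, 0); (1, 1, 1, 0); (0, 1, 1, 1); (0, 0, 0, 3))


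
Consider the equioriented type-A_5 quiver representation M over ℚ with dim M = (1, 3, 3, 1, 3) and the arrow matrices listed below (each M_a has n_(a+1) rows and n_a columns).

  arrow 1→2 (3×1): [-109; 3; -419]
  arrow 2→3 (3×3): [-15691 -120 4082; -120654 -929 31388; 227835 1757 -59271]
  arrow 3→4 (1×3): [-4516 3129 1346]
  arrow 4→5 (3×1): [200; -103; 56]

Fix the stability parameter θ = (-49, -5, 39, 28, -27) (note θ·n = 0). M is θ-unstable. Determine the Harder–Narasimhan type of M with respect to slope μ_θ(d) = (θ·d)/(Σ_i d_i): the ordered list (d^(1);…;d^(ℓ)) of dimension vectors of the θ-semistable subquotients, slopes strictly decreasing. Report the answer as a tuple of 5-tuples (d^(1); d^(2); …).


Interval decomposition of M: I[1,5], I[2,3]^2, I[5,5]^2.
HN type (ℓ=5): μ^(1)=39; μ^(2)=40/3; μ^(3)=-5; μ^(4)=-27; μ^(5)=-49

((0, 0, 2, 0, 0); (0, 0, 1, 1, 1); (0, 3, 0, 0, 0); (0, 0, 0, 0, 2); (1, 0, 0, 0, 0))


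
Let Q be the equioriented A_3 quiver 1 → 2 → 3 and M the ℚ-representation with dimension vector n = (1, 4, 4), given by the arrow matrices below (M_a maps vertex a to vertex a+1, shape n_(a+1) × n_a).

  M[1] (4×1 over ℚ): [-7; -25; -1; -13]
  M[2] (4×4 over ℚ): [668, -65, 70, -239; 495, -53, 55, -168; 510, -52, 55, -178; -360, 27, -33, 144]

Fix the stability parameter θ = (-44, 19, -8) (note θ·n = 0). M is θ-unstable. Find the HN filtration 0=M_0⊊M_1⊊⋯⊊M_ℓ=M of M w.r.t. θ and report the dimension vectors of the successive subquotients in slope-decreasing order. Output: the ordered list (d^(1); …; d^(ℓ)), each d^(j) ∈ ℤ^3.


Via rank(M_{q-1}∘⋯∘M_p): M ≅ I[1,3], I[2,3]^3.
μ_θ-semistable layers: μ^(1)=11/2; μ^(2)=-44

((0, 4, 4); (1, 0, 0))


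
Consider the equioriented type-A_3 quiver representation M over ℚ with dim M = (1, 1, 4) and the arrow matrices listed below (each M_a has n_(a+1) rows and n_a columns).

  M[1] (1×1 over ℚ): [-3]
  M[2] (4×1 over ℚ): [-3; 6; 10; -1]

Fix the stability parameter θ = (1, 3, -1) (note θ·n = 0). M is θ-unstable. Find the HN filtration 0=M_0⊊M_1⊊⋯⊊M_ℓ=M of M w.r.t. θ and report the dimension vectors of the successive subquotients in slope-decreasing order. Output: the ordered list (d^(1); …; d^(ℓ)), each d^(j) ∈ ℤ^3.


Via rank(M_{q-1}∘⋯∘M_p): M ≅ I[1,3], I[3,3]^3.
μ_θ-semistable layers: μ^(1)=1; μ^(2)=-1

((1, 1, 1); (0, 0, 3))


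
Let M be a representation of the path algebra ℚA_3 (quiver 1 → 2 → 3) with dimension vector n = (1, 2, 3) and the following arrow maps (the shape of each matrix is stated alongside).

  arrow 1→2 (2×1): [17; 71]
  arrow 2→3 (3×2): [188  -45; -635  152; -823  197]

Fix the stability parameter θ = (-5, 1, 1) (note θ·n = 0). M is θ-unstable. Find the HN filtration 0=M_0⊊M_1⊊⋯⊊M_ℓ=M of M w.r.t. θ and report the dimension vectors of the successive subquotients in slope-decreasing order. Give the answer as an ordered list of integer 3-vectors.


Interval decomposition of M: I[1,3], I[2,3], I[3,3].
HN type (ℓ=2): μ^(1)=1; μ^(2)=-5

((0, 2, 3); (1, 0, 0))


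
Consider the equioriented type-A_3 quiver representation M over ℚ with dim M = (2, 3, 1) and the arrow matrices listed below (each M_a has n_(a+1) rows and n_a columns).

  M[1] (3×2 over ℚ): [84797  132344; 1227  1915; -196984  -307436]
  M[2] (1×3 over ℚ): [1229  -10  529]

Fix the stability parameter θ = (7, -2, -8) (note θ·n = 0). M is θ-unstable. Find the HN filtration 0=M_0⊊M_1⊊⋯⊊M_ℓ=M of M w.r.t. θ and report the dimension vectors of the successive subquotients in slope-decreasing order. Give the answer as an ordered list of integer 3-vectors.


Via rank(M_{q-1}∘⋯∘M_p): M ≅ I[1,2], I[1,3], I[2,2].
μ_θ-semistable layers: μ^(1)=5/2; μ^(2)=-1; μ^(3)=-2

((1, 1, 0); (1, 1, 1); (0, 1, 0))


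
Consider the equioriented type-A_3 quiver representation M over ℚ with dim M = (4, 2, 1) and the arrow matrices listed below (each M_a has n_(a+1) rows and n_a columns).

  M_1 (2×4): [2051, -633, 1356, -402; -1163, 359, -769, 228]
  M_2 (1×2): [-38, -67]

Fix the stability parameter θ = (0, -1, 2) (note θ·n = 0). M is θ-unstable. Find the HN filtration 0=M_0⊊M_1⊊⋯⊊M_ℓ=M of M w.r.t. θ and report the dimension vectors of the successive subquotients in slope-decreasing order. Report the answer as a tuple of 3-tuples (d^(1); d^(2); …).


Barcode: M ≅ I[1,1]^2, I[1,2], I[1,3]. HN layers by μ_θ (3 steps, strictly decreasing):
  μ^(1)=2; μ^(2)=0; μ^(3)=-1/2

((0, 0, 1); (2, 0, 0); (2, 2, 0))


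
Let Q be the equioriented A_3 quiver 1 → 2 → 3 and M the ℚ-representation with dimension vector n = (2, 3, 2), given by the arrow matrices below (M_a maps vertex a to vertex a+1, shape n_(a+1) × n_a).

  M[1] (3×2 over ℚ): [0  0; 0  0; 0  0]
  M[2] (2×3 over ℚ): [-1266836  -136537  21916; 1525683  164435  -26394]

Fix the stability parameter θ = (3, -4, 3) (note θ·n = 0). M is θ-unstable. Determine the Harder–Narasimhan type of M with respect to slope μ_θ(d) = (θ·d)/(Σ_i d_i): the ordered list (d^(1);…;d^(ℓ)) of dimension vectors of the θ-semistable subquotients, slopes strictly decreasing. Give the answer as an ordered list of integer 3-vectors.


Interval decomposition of M: I[1,1]^2, I[2,2], I[2,3]^2.
HN type (ℓ=2): μ^(1)=3; μ^(2)=-4

((2, 0, 2); (0, 3, 0))


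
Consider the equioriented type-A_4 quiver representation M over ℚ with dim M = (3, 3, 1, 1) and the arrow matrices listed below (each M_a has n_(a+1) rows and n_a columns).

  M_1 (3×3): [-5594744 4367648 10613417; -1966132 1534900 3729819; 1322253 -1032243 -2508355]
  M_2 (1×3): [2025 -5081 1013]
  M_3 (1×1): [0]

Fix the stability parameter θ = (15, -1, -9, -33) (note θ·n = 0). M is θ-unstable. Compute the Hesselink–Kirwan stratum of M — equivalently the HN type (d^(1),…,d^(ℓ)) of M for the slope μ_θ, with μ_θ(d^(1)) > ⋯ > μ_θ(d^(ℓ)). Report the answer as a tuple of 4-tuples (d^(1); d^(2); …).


Barcode: M ≅ I[1,1], I[1,2], I[1,3], I[2,2], I[4,4]. HN layers by μ_θ (5 steps, strictly decreasing):
  μ^(1)=15; μ^(2)=7; μ^(3)=5/3; μ^(4)=-1; μ^(5)=-33

((1, 0, 0, 0); (1, 1, 0, 0); (1, 1, 1, 0); (0, 1, 0, 0); (0, 0, 0, 1))


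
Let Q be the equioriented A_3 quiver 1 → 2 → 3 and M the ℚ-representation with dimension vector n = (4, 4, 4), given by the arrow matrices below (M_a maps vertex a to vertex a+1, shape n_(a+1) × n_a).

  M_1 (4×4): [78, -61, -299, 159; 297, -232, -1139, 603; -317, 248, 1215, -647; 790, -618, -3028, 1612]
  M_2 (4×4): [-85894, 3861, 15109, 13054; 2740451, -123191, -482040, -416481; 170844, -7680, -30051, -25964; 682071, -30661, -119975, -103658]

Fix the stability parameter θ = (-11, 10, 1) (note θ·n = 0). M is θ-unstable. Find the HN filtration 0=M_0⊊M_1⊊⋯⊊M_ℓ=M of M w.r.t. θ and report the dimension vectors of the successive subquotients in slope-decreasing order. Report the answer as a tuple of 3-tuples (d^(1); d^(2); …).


Barcode: M ≅ I[1,1]^2, I[1,3]^2, I[2,3]^2. HN layers by μ_θ (2 steps, strictly decreasing):
  μ^(1)=11/2; μ^(2)=-11

((0, 4, 4); (4, 0, 0))


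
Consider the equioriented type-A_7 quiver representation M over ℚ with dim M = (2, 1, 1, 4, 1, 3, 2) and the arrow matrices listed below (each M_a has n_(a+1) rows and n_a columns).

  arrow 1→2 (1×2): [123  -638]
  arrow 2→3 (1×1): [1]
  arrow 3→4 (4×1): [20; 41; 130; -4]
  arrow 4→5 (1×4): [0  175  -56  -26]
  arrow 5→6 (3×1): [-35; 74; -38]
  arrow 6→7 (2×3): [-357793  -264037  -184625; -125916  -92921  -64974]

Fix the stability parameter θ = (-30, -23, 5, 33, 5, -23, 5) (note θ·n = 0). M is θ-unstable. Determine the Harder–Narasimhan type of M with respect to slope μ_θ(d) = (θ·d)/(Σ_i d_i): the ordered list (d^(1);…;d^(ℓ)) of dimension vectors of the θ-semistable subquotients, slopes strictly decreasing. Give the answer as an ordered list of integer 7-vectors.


Barcode: M ≅ I[1,1], I[1,7], I[4,4]^3, I[6,6], I[6,7]. HN layers by μ_θ (4 steps, strictly decreasing):
  μ^(1)=33; μ^(2)=5; μ^(3)=-23; μ^(4)=-30

((0, 0, 0, 3, 0, 0, 0); (0, 0, 1, 1, 1, 1, 2); (0, 1, 0, 0, 0, 2, 0); (2, 0, 0, 0, 0, 0, 0))


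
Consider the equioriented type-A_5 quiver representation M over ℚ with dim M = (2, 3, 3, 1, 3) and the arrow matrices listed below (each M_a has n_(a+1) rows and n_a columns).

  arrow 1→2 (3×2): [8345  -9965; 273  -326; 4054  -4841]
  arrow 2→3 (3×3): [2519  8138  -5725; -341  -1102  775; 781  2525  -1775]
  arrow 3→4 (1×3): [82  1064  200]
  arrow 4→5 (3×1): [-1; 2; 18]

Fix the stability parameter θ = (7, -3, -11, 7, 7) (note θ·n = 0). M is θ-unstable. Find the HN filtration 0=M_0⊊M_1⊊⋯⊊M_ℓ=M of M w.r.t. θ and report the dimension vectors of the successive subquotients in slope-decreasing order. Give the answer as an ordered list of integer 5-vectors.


Interval decomposition of M: I[1,2], I[1,5], I[2,3], I[3,3], I[5,5]^2.
HN type (ℓ=5): μ^(1)=7; μ^(2)=2; μ^(3)=-7/3; μ^(4)=-7; μ^(5)=-11

((0, 0, 0, 1, 3); (1, 1, 0, 0, 0); (1, 1, 1, 0, 0); (0, 1, 1, 0, 0); (0, 0, 1, 0, 0))


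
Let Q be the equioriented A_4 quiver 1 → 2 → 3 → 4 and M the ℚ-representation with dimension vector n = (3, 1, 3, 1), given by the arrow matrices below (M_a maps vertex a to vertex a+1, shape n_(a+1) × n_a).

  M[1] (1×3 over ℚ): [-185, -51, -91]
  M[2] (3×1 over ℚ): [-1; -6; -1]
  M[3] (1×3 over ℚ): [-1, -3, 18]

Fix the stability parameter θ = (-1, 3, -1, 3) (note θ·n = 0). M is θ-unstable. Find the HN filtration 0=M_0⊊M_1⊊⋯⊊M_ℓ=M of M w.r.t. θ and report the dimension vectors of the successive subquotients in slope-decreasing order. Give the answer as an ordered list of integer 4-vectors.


Barcode: M ≅ I[1,1]^2, I[1,4], I[3,3]^2. HN layers by μ_θ (3 steps, strictly decreasing):
  μ^(1)=3; μ^(2)=1; μ^(3)=-1

((0, 0, 0, 1); (0, 1, 1, 0); (3, 0, 2, 0))


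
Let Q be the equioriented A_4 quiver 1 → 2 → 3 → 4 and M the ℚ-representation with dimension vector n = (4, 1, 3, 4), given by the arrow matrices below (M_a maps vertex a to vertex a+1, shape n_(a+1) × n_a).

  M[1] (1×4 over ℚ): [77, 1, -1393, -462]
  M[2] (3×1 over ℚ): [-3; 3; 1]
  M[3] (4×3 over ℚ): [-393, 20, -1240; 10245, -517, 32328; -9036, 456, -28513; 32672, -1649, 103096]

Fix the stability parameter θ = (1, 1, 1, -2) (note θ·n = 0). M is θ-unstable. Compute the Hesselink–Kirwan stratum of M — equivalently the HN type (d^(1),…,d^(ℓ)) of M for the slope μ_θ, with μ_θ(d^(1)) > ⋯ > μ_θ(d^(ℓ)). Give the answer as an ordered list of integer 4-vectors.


Via rank(M_{q-1}∘⋯∘M_p): M ≅ I[1,1]^3, I[1,4], I[3,4]^2, I[4,4].
μ_θ-semistable layers: μ^(1)=1; μ^(2)=1/4; μ^(3)=-1/2; μ^(4)=-2

((3, 0, 0, 0); (1, 1, 1, 1); (0, 0, 2, 2); (0, 0, 0, 1))


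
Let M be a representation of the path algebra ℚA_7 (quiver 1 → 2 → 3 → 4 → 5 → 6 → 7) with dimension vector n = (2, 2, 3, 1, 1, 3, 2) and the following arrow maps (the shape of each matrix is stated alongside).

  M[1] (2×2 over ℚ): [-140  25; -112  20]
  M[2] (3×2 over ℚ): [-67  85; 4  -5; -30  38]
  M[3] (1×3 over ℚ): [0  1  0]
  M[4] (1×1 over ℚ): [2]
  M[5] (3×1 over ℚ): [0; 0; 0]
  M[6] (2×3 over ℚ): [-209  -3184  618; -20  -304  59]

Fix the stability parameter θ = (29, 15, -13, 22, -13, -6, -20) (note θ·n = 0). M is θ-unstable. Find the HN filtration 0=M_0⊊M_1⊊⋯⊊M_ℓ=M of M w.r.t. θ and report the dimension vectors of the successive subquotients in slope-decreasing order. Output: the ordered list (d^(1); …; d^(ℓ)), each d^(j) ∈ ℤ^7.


Interval decomposition of M: I[1,1], I[1,3], I[2,5], I[3,3], I[6,6], I[6,7]^2.
HN type (ℓ=6): μ^(1)=29; μ^(2)=31/3; μ^(3)=9/2; μ^(4)=1; μ^(5)=-6; μ^(6)=-13

((1, 0, 0, 0, 0, 0, 0); (1, 1, 1, 0, 0, 0, 0); (0, 0, 0, 1, 1, 0, 0); (0, 1, 1, 0, 0, 0, 0); (0, 0, 0, 0, 0, 1, 0); (0, 0, 1, 0, 0, 2, 2))


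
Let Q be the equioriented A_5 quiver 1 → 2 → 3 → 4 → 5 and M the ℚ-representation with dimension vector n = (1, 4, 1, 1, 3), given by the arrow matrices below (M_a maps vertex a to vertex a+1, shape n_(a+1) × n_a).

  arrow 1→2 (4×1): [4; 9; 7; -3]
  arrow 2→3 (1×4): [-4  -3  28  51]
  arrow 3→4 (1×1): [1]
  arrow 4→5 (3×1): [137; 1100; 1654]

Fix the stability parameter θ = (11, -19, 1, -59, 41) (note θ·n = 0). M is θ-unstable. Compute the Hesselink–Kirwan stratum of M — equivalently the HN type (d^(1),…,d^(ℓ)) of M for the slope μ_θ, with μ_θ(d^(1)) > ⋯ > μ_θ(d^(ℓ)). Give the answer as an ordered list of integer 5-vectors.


Interval decomposition of M: I[1,2], I[2,2]^2, I[2,5], I[5,5]^2.
HN type (ℓ=4): μ^(1)=41; μ^(2)=-4; μ^(3)=-19; μ^(4)=-77/3

((0, 0, 0, 0, 3); (1, 1, 0, 0, 0); (0, 2, 0, 0, 0); (0, 1, 1, 1, 0))


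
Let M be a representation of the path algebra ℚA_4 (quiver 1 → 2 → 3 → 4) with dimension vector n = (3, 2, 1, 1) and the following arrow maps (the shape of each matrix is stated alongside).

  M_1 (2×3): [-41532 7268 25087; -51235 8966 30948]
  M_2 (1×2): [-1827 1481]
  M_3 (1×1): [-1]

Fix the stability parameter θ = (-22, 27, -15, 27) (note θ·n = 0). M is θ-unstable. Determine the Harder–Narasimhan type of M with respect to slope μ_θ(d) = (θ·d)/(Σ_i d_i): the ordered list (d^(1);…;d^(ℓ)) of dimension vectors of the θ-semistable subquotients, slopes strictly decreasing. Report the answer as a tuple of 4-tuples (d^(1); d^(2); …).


Via rank(M_{q-1}∘⋯∘M_p): M ≅ I[1,1], I[1,2], I[1,4].
μ_θ-semistable layers: μ^(1)=27; μ^(2)=6; μ^(3)=-22

((0, 1, 0, 1); (0, 1, 1, 0); (3, 0, 0, 0))


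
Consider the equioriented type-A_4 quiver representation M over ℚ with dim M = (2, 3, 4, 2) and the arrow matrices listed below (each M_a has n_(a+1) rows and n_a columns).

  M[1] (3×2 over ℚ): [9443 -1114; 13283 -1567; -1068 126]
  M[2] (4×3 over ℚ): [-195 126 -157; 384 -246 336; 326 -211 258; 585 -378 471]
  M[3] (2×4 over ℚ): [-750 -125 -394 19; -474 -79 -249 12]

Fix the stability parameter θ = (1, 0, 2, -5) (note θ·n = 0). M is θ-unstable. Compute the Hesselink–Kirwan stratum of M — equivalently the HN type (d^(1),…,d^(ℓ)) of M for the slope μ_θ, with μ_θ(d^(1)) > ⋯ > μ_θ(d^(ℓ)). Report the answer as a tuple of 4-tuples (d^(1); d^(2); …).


Interval decomposition of M: I[1,4]^2, I[2,2], I[3,3]^2.
HN type (ℓ=3): μ^(1)=2; μ^(2)=0; μ^(3)=-1/2

((0, 0, 2, 0); (0, 1, 0, 0); (2, 2, 2, 2))


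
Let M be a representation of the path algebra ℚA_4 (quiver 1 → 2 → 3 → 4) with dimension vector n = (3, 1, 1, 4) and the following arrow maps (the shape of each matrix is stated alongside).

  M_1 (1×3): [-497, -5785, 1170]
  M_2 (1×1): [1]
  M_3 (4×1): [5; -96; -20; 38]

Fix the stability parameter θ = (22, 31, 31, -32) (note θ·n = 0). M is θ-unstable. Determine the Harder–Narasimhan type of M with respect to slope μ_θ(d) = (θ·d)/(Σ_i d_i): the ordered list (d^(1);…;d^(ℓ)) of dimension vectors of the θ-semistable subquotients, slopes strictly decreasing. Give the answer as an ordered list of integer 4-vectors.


Interval decomposition of M: I[1,1]^2, I[1,4], I[4,4]^3.
HN type (ℓ=3): μ^(1)=22; μ^(2)=13; μ^(3)=-32

((2, 0, 0, 0); (1, 1, 1, 1); (0, 0, 0, 3))


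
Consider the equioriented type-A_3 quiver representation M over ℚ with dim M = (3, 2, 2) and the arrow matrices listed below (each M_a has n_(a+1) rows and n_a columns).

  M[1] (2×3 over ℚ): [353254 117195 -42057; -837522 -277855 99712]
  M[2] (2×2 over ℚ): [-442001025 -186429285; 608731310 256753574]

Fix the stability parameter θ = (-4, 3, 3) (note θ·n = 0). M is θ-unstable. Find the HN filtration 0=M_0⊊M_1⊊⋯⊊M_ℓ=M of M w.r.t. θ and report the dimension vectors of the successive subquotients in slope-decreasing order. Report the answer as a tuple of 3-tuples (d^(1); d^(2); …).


Interval decomposition of M: I[1,1], I[1,2], I[1,3], I[3,3].
HN type (ℓ=2): μ^(1)=3; μ^(2)=-4

((0, 2, 2); (3, 0, 0))


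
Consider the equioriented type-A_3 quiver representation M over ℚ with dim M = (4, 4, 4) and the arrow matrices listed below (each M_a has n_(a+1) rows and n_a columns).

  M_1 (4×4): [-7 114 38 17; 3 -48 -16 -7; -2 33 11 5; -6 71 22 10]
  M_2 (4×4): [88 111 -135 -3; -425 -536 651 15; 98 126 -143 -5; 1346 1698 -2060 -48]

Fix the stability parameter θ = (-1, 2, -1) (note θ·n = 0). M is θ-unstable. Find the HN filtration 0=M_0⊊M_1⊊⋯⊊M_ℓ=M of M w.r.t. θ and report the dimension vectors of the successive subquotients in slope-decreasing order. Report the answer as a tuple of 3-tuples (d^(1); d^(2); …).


Barcode: M ≅ I[1,1], I[1,3]^3, I[2,3]. HN layers by μ_θ (2 steps, strictly decreasing):
  μ^(1)=1/2; μ^(2)=-1

((0, 4, 4); (4, 0, 0))


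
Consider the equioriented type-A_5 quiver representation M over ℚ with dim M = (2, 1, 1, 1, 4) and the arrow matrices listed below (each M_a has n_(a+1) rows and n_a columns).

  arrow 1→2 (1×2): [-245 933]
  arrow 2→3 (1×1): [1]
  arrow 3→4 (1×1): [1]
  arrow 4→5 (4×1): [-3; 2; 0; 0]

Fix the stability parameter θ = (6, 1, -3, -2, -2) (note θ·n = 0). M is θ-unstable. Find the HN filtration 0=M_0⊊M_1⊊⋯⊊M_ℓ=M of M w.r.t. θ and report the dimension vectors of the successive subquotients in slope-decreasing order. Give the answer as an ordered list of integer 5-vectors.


Via rank(M_{q-1}∘⋯∘M_p): M ≅ I[1,1], I[1,5], I[5,5]^3.
μ_θ-semistable layers: μ^(1)=6; μ^(2)=0; μ^(3)=-2

((1, 0, 0, 0, 0); (1, 1, 1, 1, 1); (0, 0, 0, 0, 3))


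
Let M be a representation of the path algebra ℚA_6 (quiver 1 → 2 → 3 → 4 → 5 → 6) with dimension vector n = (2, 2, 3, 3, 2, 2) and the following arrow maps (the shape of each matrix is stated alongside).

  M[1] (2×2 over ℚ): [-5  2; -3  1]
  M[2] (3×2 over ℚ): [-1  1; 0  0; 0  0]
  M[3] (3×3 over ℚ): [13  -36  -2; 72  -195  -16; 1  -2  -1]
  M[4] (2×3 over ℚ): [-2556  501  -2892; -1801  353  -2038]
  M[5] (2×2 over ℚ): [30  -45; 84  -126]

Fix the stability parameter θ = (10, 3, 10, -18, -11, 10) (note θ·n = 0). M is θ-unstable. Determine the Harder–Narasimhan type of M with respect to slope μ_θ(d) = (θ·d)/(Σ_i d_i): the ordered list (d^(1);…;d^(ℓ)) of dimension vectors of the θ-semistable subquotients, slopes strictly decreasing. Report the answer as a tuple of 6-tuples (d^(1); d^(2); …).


Barcode: M ≅ I[1,2], I[1,6], I[3,4], I[3,5], I[6,6]. HN layers by μ_θ (5 steps, strictly decreasing):
  μ^(1)=10; μ^(2)=13/2; μ^(3)=-6/5; μ^(4)=-4; μ^(5)=-19/3

((0, 0, 0, 0, 0, 2); (1, 1, 0, 0, 0, 0); (1, 1, 1, 1, 1, 0); (0, 0, 1, 1, 0, 0); (0, 0, 1, 1, 1, 0))


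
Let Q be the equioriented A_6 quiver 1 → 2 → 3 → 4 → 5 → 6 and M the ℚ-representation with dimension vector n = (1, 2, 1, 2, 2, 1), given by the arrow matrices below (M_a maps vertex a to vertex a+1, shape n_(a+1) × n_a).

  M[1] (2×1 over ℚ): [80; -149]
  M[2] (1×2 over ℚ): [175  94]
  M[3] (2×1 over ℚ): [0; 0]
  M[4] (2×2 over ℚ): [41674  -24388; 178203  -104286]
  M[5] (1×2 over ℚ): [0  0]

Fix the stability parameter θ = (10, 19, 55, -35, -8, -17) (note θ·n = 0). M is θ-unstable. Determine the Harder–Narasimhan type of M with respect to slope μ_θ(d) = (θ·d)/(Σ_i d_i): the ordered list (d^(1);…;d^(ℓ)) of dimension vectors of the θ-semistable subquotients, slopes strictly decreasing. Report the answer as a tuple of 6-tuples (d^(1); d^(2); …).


Barcode: M ≅ I[1,3], I[2,2], I[4,4], I[4,5], I[5,5], I[6,6]. HN layers by μ_θ (6 steps, strictly decreasing):
  μ^(1)=55; μ^(2)=19; μ^(3)=10; μ^(4)=-8; μ^(5)=-17; μ^(6)=-35

((0, 0, 1, 0, 0, 0); (0, 2, 0, 0, 0, 0); (1, 0, 0, 0, 0, 0); (0, 0, 0, 0, 2, 0); (0, 0, 0, 0, 0, 1); (0, 0, 0, 2, 0, 0))


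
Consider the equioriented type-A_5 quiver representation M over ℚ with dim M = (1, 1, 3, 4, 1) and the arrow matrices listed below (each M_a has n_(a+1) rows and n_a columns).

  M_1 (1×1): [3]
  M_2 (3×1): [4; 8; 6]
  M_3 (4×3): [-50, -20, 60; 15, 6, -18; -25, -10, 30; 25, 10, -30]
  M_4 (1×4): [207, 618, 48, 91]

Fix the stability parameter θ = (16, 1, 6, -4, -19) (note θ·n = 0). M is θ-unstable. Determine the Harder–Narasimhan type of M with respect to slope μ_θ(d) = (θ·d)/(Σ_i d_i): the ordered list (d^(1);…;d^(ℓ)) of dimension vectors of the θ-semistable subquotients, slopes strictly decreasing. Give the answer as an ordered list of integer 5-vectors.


Via rank(M_{q-1}∘⋯∘M_p): M ≅ I[1,3], I[3,3], I[3,5], I[4,4]^3.
μ_θ-semistable layers: μ^(1)=23/3; μ^(2)=6; μ^(3)=-4; μ^(4)=-17/3

((1, 1, 1, 0, 0); (0, 0, 1, 0, 0); (0, 0, 0, 3, 0); (0, 0, 1, 1, 1))


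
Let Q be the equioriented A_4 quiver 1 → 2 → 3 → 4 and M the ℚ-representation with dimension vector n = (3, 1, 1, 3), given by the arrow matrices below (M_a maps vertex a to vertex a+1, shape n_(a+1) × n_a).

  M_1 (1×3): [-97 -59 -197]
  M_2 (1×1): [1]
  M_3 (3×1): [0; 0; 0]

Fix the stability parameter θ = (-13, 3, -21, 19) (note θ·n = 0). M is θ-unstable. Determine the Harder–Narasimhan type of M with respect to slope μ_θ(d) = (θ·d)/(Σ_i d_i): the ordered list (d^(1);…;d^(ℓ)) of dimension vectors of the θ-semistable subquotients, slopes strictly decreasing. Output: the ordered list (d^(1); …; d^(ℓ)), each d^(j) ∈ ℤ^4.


Barcode: M ≅ I[1,1]^2, I[1,3], I[4,4]^3. HN layers by μ_θ (3 steps, strictly decreasing):
  μ^(1)=19; μ^(2)=-9; μ^(3)=-13

((0, 0, 0, 3); (0, 1, 1, 0); (3, 0, 0, 0))


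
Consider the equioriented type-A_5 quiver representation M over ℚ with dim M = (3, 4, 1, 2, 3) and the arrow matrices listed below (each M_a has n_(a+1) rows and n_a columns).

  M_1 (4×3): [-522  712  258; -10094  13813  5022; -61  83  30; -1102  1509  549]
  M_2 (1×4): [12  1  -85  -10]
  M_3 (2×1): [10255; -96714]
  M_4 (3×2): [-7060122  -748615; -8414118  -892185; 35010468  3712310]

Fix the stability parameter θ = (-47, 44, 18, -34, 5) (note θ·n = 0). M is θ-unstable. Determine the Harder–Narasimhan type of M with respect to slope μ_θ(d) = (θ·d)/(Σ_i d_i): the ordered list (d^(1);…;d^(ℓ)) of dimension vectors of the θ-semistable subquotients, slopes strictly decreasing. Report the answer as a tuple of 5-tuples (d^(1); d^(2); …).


Via rank(M_{q-1}∘⋯∘M_p): M ≅ I[1,2]^2, I[1,4], I[2,2], I[4,5], I[5,5]^2.
μ_θ-semistable layers: μ^(1)=44; μ^(2)=28/3; μ^(3)=5; μ^(4)=-34; μ^(5)=-47

((0, 3, 0, 0, 0); (0, 1, 1, 1, 0); (0, 0, 0, 0, 3); (0, 0, 0, 1, 0); (3, 0, 0, 0, 0))


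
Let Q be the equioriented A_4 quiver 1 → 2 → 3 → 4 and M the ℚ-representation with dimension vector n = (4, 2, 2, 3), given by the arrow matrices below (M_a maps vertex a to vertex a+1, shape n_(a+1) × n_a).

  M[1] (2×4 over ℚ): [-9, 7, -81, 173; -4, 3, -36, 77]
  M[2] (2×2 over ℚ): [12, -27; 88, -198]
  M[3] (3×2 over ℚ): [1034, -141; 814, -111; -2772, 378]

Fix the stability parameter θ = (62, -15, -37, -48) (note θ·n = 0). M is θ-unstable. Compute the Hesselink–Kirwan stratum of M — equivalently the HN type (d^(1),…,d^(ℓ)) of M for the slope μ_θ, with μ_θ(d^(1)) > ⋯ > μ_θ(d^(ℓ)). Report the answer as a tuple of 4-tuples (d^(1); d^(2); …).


Via rank(M_{q-1}∘⋯∘M_p): M ≅ I[1,1]^2, I[1,2], I[1,3], I[3,4], I[4,4]^2.
μ_θ-semistable layers: μ^(1)=62; μ^(2)=47/2; μ^(3)=10/3; μ^(4)=-85/2; μ^(5)=-48

((2, 0, 0, 0); (1, 1, 0, 0); (1, 1, 1, 0); (0, 0, 1, 1); (0, 0, 0, 2))


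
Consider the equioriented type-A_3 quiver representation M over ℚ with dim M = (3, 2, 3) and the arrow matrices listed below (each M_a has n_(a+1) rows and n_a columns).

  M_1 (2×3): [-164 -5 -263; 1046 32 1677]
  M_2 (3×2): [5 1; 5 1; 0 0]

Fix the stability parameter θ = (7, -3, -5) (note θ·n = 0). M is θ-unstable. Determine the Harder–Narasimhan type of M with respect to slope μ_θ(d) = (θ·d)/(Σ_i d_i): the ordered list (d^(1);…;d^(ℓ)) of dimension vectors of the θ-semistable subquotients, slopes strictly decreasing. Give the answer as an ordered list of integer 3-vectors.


Interval decomposition of M: I[1,1], I[1,2], I[1,3], I[3,3]^2.
HN type (ℓ=4): μ^(1)=7; μ^(2)=2; μ^(3)=-1/3; μ^(4)=-5

((1, 0, 0); (1, 1, 0); (1, 1, 1); (0, 0, 2))


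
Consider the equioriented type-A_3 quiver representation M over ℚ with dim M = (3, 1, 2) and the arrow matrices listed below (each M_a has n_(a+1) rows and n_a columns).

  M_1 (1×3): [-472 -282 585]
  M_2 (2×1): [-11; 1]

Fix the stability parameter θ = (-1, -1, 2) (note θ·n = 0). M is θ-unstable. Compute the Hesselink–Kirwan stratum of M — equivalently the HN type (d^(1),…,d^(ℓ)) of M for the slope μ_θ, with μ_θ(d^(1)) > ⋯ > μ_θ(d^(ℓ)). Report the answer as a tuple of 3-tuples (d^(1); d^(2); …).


Via rank(M_{q-1}∘⋯∘M_p): M ≅ I[1,1]^2, I[1,3], I[3,3].
μ_θ-semistable layers: μ^(1)=2; μ^(2)=-1

((0, 0, 2); (3, 1, 0))


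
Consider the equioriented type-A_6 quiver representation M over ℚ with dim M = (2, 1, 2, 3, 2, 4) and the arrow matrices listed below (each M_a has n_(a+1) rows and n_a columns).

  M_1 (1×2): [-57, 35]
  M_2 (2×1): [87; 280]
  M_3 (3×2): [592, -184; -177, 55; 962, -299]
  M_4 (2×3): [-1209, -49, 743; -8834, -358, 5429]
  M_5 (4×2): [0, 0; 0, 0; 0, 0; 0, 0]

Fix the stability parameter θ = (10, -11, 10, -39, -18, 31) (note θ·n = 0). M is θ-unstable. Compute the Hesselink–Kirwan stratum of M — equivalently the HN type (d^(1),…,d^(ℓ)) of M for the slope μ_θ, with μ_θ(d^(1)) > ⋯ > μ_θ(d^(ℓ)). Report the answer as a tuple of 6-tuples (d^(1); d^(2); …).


Barcode: M ≅ I[1,1], I[1,5], I[3,5], I[4,4], I[6,6]^4. HN layers by μ_θ (5 steps, strictly decreasing):
  μ^(1)=31; μ^(2)=10; μ^(3)=-48/5; μ^(4)=-47/3; μ^(5)=-39

((0, 0, 0, 0, 0, 4); (1, 0, 0, 0, 0, 0); (1, 1, 1, 1, 1, 0); (0, 0, 1, 1, 1, 0); (0, 0, 0, 1, 0, 0))


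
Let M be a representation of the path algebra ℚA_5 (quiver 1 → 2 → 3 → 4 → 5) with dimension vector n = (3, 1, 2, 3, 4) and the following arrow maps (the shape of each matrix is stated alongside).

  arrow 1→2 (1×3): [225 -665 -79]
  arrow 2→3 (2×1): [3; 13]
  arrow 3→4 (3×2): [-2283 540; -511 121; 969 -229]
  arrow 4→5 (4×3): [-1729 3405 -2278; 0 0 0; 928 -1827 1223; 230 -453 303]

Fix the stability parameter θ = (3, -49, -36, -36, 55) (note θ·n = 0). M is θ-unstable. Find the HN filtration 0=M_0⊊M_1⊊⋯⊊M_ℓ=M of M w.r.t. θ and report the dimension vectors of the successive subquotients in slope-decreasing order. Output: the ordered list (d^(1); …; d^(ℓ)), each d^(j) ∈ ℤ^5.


Via rank(M_{q-1}∘⋯∘M_p): M ≅ I[1,1]^2, I[1,5], I[3,4], I[4,5], I[5,5]^2.
μ_θ-semistable layers: μ^(1)=55; μ^(2)=3; μ^(3)=-59/2; μ^(4)=-36

((0, 0, 0, 0, 4); (2, 0, 0, 0, 0); (1, 1, 1, 1, 0); (0, 0, 1, 2, 0))


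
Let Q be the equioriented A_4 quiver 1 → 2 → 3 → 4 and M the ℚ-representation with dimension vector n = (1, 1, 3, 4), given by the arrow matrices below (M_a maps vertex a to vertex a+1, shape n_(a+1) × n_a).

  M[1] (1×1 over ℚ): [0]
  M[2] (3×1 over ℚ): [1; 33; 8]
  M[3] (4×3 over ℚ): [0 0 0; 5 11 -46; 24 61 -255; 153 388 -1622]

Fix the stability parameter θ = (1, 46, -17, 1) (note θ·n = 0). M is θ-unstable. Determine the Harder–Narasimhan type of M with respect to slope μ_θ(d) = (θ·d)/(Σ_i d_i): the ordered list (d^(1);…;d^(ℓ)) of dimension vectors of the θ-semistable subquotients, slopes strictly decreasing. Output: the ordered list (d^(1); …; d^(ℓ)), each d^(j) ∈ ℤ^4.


Via rank(M_{q-1}∘⋯∘M_p): M ≅ I[1,1], I[2,4], I[3,4]^2, I[4,4].
μ_θ-semistable layers: μ^(1)=10; μ^(2)=1; μ^(3)=-17

((0, 1, 1, 1); (1, 0, 0, 3); (0, 0, 2, 0))


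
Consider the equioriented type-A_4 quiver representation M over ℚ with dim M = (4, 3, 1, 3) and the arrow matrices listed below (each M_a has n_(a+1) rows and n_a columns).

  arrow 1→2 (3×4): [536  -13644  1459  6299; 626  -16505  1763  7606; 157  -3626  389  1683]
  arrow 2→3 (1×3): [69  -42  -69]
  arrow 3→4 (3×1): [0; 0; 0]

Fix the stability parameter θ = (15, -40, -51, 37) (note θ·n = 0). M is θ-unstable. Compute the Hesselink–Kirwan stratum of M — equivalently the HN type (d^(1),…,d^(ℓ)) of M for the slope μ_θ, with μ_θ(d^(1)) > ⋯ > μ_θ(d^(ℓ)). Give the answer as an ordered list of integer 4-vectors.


Barcode: M ≅ I[1,1], I[1,2]^2, I[1,3], I[4,4]^3. HN layers by μ_θ (4 steps, strictly decreasing):
  μ^(1)=37; μ^(2)=15; μ^(3)=-25/2; μ^(4)=-76/3

((0, 0, 0, 3); (1, 0, 0, 0); (2, 2, 0, 0); (1, 1, 1, 0))


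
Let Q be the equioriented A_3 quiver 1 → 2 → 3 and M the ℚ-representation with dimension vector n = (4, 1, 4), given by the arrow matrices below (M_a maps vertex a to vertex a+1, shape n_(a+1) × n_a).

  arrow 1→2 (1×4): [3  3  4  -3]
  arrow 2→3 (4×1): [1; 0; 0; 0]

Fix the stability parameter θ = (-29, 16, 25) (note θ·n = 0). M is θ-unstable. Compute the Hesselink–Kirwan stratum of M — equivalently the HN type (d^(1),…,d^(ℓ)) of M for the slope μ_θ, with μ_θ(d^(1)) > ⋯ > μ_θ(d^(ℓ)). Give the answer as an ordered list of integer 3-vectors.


Via rank(M_{q-1}∘⋯∘M_p): M ≅ I[1,1]^3, I[1,3], I[3,3]^3.
μ_θ-semistable layers: μ^(1)=25; μ^(2)=16; μ^(3)=-29

((0, 0, 4); (0, 1, 0); (4, 0, 0))


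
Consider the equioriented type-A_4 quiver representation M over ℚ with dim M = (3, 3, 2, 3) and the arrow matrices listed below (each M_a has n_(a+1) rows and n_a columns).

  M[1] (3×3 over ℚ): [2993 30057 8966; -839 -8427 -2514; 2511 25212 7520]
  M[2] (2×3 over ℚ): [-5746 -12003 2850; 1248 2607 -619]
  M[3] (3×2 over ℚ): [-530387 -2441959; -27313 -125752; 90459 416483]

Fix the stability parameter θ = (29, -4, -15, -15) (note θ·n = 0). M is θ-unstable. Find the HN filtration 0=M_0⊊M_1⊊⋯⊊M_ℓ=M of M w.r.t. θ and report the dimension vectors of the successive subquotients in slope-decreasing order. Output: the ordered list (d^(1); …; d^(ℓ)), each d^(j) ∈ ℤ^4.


Via rank(M_{q-1}∘⋯∘M_p): M ≅ I[1,1], I[1,4]^2, I[2,2], I[4,4].
μ_θ-semistable layers: μ^(1)=29; μ^(2)=-5/4; μ^(3)=-4; μ^(4)=-15

((1, 0, 0, 0); (2, 2, 2, 2); (0, 1, 0, 0); (0, 0, 0, 1))


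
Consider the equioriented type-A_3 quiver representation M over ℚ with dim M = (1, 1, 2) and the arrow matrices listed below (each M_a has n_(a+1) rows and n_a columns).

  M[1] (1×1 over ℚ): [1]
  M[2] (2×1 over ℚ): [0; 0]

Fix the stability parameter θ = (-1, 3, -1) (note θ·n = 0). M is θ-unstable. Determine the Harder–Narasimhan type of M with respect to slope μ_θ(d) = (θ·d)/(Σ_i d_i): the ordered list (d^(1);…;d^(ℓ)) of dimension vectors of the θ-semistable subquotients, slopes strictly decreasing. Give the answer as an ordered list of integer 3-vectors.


Via rank(M_{q-1}∘⋯∘M_p): M ≅ I[1,2], I[3,3]^2.
μ_θ-semistable layers: μ^(1)=3; μ^(2)=-1

((0, 1, 0); (1, 0, 2))


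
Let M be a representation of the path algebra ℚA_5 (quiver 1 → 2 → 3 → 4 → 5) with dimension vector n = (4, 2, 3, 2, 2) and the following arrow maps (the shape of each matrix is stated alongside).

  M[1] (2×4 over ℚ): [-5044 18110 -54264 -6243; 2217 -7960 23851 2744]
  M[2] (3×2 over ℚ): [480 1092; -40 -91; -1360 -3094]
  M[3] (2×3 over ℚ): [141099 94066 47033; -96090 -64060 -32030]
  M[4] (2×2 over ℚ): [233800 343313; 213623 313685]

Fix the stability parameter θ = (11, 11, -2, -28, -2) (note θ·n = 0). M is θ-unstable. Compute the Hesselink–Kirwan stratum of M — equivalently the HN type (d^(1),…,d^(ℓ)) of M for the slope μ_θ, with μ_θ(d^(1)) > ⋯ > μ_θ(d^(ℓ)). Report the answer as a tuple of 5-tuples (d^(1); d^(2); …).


Interval decomposition of M: I[1,1]^2, I[1,2], I[1,3], I[3,3], I[3,5], I[4,5].
HN type (ℓ=5): μ^(1)=11; μ^(2)=20/3; μ^(3)=-2; μ^(4)=-15; μ^(5)=-28

((3, 1, 0, 0, 0); (1, 1, 1, 0, 0); (0, 0, 1, 0, 2); (0, 0, 1, 1, 0); (0, 0, 0, 1, 0))


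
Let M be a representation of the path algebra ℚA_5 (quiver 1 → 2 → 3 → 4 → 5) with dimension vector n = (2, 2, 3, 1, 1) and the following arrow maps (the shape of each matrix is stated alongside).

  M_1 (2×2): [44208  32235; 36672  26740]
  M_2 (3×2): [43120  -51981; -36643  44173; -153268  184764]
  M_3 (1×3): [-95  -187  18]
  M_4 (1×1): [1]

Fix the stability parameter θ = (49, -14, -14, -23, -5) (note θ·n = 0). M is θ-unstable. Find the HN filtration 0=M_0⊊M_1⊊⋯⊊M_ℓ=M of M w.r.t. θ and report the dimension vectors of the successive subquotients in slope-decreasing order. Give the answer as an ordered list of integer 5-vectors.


Barcode: M ≅ I[1,1], I[1,5], I[2,3], I[3,3]. HN layers by μ_θ (3 steps, strictly decreasing):
  μ^(1)=49; μ^(2)=-7/5; μ^(3)=-14

((1, 0, 0, 0, 0); (1, 1, 1, 1, 1); (0, 1, 2, 0, 0))


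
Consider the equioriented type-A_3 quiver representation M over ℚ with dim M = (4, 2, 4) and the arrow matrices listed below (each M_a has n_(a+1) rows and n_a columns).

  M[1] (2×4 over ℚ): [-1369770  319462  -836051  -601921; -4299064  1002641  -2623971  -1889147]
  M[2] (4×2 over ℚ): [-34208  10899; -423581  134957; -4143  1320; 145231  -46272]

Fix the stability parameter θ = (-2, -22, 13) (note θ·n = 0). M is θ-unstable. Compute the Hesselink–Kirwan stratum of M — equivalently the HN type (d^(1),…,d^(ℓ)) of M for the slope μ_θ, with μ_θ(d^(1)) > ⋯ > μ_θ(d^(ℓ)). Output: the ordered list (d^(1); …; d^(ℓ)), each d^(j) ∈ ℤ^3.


Interval decomposition of M: I[1,1]^2, I[1,3]^2, I[3,3]^2.
HN type (ℓ=3): μ^(1)=13; μ^(2)=-2; μ^(3)=-12

((0, 0, 4); (2, 0, 0); (2, 2, 0))


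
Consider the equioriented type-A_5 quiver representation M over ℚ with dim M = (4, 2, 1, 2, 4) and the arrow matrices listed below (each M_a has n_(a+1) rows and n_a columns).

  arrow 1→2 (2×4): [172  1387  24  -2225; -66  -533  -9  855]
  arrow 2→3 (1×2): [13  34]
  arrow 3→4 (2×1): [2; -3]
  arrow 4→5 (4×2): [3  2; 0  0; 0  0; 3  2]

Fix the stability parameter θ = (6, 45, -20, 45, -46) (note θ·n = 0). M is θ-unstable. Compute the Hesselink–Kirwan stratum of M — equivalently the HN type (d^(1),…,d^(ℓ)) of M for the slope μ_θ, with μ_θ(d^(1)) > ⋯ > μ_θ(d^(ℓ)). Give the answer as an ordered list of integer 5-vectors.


Via rank(M_{q-1}∘⋯∘M_p): M ≅ I[1,1]^2, I[1,2], I[1,4], I[4,5], I[5,5]^3.
μ_θ-semistable layers: μ^(1)=45; μ^(2)=25/2; μ^(3)=6; μ^(4)=-1/2; μ^(5)=-46

((0, 1, 0, 1, 0); (0, 1, 1, 0, 0); (4, 0, 0, 0, 0); (0, 0, 0, 1, 1); (0, 0, 0, 0, 3))


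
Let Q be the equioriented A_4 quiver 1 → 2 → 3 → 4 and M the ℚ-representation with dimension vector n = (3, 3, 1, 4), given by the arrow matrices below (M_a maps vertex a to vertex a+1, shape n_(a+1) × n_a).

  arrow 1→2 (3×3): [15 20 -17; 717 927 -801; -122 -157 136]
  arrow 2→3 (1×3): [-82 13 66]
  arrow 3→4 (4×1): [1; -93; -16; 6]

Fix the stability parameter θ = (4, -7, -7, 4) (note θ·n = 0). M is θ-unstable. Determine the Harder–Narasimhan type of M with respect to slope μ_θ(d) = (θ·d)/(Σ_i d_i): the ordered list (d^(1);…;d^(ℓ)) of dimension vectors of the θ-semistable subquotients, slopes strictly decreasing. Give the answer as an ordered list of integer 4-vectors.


Interval decomposition of M: I[1,1], I[1,2], I[1,4], I[2,2], I[4,4]^3.
HN type (ℓ=4): μ^(1)=4; μ^(2)=-3/2; μ^(3)=-10/3; μ^(4)=-7

((1, 0, 0, 4); (1, 1, 0, 0); (1, 1, 1, 0); (0, 1, 0, 0))


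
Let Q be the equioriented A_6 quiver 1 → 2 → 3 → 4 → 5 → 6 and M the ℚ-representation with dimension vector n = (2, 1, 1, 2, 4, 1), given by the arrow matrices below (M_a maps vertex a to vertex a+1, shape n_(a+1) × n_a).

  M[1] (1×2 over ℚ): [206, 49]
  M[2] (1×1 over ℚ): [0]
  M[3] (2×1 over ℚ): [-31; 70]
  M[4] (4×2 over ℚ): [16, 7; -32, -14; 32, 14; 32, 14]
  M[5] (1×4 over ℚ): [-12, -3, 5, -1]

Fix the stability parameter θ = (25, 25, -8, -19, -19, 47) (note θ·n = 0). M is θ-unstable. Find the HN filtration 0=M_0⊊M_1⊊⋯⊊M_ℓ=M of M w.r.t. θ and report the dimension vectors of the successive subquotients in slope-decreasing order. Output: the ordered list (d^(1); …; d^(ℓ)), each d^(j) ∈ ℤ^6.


Interval decomposition of M: I[1,1], I[1,2], I[3,6], I[4,4], I[5,5]^3.
HN type (ℓ=4): μ^(1)=47; μ^(2)=25; μ^(3)=-46/3; μ^(4)=-19

((0, 0, 0, 0, 0, 1); (2, 1, 0, 0, 0, 0); (0, 0, 1, 1, 1, 0); (0, 0, 0, 1, 3, 0))


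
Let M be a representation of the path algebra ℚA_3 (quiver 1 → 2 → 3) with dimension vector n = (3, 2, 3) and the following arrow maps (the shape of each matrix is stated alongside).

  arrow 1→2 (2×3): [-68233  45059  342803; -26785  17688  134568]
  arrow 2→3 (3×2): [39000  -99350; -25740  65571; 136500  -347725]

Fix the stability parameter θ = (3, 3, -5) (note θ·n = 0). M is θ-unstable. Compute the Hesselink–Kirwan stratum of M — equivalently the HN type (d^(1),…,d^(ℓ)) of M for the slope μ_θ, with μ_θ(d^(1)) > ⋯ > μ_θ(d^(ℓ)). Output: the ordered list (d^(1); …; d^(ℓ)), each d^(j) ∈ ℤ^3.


Barcode: M ≅ I[1,1], I[1,2], I[1,3], I[3,3]^2. HN layers by μ_θ (3 steps, strictly decreasing):
  μ^(1)=3; μ^(2)=1/3; μ^(3)=-5

((2, 1, 0); (1, 1, 1); (0, 0, 2))


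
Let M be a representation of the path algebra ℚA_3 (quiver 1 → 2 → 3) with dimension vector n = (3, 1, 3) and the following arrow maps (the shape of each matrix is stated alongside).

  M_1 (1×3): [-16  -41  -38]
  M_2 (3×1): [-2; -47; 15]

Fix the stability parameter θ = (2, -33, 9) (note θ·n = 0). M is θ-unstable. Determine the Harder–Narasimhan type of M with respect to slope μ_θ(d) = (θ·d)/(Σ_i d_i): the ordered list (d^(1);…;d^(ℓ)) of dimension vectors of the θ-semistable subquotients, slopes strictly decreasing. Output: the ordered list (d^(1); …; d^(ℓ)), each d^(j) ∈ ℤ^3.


Interval decomposition of M: I[1,1]^2, I[1,3], I[3,3]^2.
HN type (ℓ=3): μ^(1)=9; μ^(2)=2; μ^(3)=-31/2

((0, 0, 3); (2, 0, 0); (1, 1, 0))
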